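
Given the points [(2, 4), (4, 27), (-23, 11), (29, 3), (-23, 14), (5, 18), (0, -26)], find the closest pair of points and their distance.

Computing all pairwise distances among 7 points:

d((2, 4), (4, 27)) = 23.0868
d((2, 4), (-23, 11)) = 25.9615
d((2, 4), (29, 3)) = 27.0185
d((2, 4), (-23, 14)) = 26.9258
d((2, 4), (5, 18)) = 14.3178
d((2, 4), (0, -26)) = 30.0666
d((4, 27), (-23, 11)) = 31.3847
d((4, 27), (29, 3)) = 34.6554
d((4, 27), (-23, 14)) = 29.9666
d((4, 27), (5, 18)) = 9.0554
d((4, 27), (0, -26)) = 53.1507
d((-23, 11), (29, 3)) = 52.6118
d((-23, 11), (-23, 14)) = 3.0 <-- minimum
d((-23, 11), (5, 18)) = 28.8617
d((-23, 11), (0, -26)) = 43.566
d((29, 3), (-23, 14)) = 53.1507
d((29, 3), (5, 18)) = 28.3019
d((29, 3), (0, -26)) = 41.0122
d((-23, 14), (5, 18)) = 28.2843
d((-23, 14), (0, -26)) = 46.1411
d((5, 18), (0, -26)) = 44.2832

Closest pair: (-23, 11) and (-23, 14) with distance 3.0

The closest pair is (-23, 11) and (-23, 14) with Euclidean distance 3.0. For 7 points, brute-force pairwise comparison is shown above. For large n, the divide-and-conquer algorithm (sort by x, recurse on halves, check the dividing strip) achieves O(n log n).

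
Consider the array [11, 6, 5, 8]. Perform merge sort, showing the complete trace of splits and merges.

Merge sort trace:

Split: [11, 6, 5, 8] -> [11, 6] and [5, 8]
  Split: [11, 6] -> [11] and [6]
  Merge: [11] + [6] -> [6, 11]
  Split: [5, 8] -> [5] and [8]
  Merge: [5] + [8] -> [5, 8]
Merge: [6, 11] + [5, 8] -> [5, 6, 8, 11]

Final sorted array: [5, 6, 8, 11]

The merge sort proceeds by recursively splitting the array and merging sorted halves.
After all merges, the sorted array is [5, 6, 8, 11].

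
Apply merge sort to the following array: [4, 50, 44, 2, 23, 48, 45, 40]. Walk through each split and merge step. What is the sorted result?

Merge sort trace:

Split: [4, 50, 44, 2, 23, 48, 45, 40] -> [4, 50, 44, 2] and [23, 48, 45, 40]
  Split: [4, 50, 44, 2] -> [4, 50] and [44, 2]
    Split: [4, 50] -> [4] and [50]
    Merge: [4] + [50] -> [4, 50]
    Split: [44, 2] -> [44] and [2]
    Merge: [44] + [2] -> [2, 44]
  Merge: [4, 50] + [2, 44] -> [2, 4, 44, 50]
  Split: [23, 48, 45, 40] -> [23, 48] and [45, 40]
    Split: [23, 48] -> [23] and [48]
    Merge: [23] + [48] -> [23, 48]
    Split: [45, 40] -> [45] and [40]
    Merge: [45] + [40] -> [40, 45]
  Merge: [23, 48] + [40, 45] -> [23, 40, 45, 48]
Merge: [2, 4, 44, 50] + [23, 40, 45, 48] -> [2, 4, 23, 40, 44, 45, 48, 50]

Final sorted array: [2, 4, 23, 40, 44, 45, 48, 50]

The merge sort proceeds by recursively splitting the array and merging sorted halves.
After all merges, the sorted array is [2, 4, 23, 40, 44, 45, 48, 50].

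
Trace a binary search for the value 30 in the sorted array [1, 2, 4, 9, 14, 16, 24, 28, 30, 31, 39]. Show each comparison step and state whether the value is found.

Binary search for 30 in [1, 2, 4, 9, 14, 16, 24, 28, 30, 31, 39]:

lo=0, hi=10, mid=5, arr[mid]=16 -> 16 < 30, search right half
lo=6, hi=10, mid=8, arr[mid]=30 -> Found target at index 8!

Binary search finds 30 at index 8 after 2 comparisons. The search repeatedly halves the search space by comparing with the middle element.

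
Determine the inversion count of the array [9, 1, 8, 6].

Finding inversions in [9, 1, 8, 6]:

(0, 1): arr[0]=9 > arr[1]=1
(0, 2): arr[0]=9 > arr[2]=8
(0, 3): arr[0]=9 > arr[3]=6
(2, 3): arr[2]=8 > arr[3]=6

Total inversions: 4

The array has 4 inversion(s): (0,1), (0,2), (0,3), (2,3). Each pair (i,j) satisfies i < j and arr[i] > arr[j].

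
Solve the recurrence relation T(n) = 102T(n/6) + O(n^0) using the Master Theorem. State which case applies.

Master Theorem for T(n) = 102T(n/6) + O(n^0):

a = 102, b = 6, c = 0
log_b(a) = log_6(102) = 2.5812

Case 1: c = 0 < log_6(102) = 2.5812
T(n) = O(n^(log_6 102))

For T(n) = 102T(n/6) + O(n^0): log_6(102) = 2.5812. This is Case 1 of the Master Theorem (c < log_b(a), work dominated by leaves), giving O(n^(log_6 102)).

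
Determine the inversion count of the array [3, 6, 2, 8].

Finding inversions in [3, 6, 2, 8]:

(0, 2): arr[0]=3 > arr[2]=2
(1, 2): arr[1]=6 > arr[2]=2

Total inversions: 2

The array has 2 inversion(s): (0,2), (1,2). Each pair (i,j) satisfies i < j and arr[i] > arr[j].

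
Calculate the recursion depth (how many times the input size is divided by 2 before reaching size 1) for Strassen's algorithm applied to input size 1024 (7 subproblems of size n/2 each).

For divide and conquer with division factor 2:

Problem sizes at each level:
Level 0: 1024
Level 1: 512
Level 2: 256
Level 3: 128
Level 4: 64
Level 5: 32
Level 6: 16
Level 7: 8
Level 8: 4
Level 9: 2
Level 10: 1

The root is level 0 and the size-1 base case is level 10 (the tree spans levels 0 through 10, i.e. 11 levels counting the root), so the depth is the number of divisions: log_2(1024) = 10

The recursion tree depth is log_2(1024) = 10. At each level, the problem size is divided by 2, so it takes 10 divisions to reduce to a base case of size 1. The algorithm makes 7 recursive calls at each level.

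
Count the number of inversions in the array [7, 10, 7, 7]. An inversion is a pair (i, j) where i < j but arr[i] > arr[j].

Finding inversions in [7, 10, 7, 7]:

(1, 2): arr[1]=10 > arr[2]=7
(1, 3): arr[1]=10 > arr[3]=7

Total inversions: 2

The array has 2 inversion(s): (1,2), (1,3). Each pair (i,j) satisfies i < j and arr[i] > arr[j].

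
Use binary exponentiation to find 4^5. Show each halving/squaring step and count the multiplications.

Computing 4^5 by squaring (build up from 4^1; each line after the first costs one multiplication):

4^1 = 4
4^2 = (4^1)^2 = 4^2 = 16
4^4 = (4^2)^2 = 16^2 = 256
4^5 = 4 * 4^4 = 4 * 256 = 1024

Result: 1024
Multiplications needed: 3 (3 lines after 4^1)

4^5 = 1024. Using exponentiation by squaring, this requires 3 multiplications. The key idea: if the exponent is even, square the half-power; if odd, multiply by the base once.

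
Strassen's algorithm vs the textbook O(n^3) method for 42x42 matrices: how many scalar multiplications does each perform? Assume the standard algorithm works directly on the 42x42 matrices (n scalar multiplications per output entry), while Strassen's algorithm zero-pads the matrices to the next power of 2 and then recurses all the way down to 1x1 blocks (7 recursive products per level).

Matrix multiplication for 42x42 matrices:

Strassen's algorithm requires power-of-2 dimensions. Pad 42x42 to 64x64 (next power of 2).

Standard algorithm: 42^3 = 74088 multiplications
Strassen's algorithm: 7^(log2(64)) = 7^6 = 117649 multiplications
Difference: 74088 - 117649 = -43561 (Strassen uses MORE here due to padding overhead — for small or just-over-power-of-2 n, padding can outweigh the per-level savings)

Standard: 74088 multiplications (42^3). Strassen: 117649 multiplications (7^6, after padding to 64x64). Strassen reduces 8 recursive multiplications to 7 at each level.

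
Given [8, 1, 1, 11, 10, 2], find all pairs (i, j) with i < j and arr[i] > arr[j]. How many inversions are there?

Finding inversions in [8, 1, 1, 11, 10, 2]:

(0, 1): arr[0]=8 > arr[1]=1
(0, 2): arr[0]=8 > arr[2]=1
(0, 5): arr[0]=8 > arr[5]=2
(3, 4): arr[3]=11 > arr[4]=10
(3, 5): arr[3]=11 > arr[5]=2
(4, 5): arr[4]=10 > arr[5]=2

Total inversions: 6

The array has 6 inversion(s): (0,1), (0,2), (0,5), (3,4), (3,5), (4,5). Each pair (i,j) satisfies i < j and arr[i] > arr[j].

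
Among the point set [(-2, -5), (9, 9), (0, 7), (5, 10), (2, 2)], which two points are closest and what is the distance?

Computing all pairwise distances among 5 points:

d((-2, -5), (9, 9)) = 17.8045
d((-2, -5), (0, 7)) = 12.1655
d((-2, -5), (5, 10)) = 16.5529
d((-2, -5), (2, 2)) = 8.0623
d((9, 9), (0, 7)) = 9.2195
d((9, 9), (5, 10)) = 4.1231 <-- minimum
d((9, 9), (2, 2)) = 9.8995
d((0, 7), (5, 10)) = 5.831
d((0, 7), (2, 2)) = 5.3852
d((5, 10), (2, 2)) = 8.544

Closest pair: (9, 9) and (5, 10) with distance 4.1231

The closest pair is (9, 9) and (5, 10) with Euclidean distance 4.1231. For 5 points, brute-force pairwise comparison is shown above. For large n, the divide-and-conquer algorithm (sort by x, recurse on halves, check the dividing strip) achieves O(n log n).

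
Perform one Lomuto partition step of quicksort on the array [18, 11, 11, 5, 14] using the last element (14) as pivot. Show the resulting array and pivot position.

Lomuto partition with pivot = 14:

Initial array: [18, 11, 11, 5, 14]

arr[0]=18 > 14: no swap
arr[1]=11 <= 14: swap with position 0, array becomes [11, 18, 11, 5, 14]
arr[2]=11 <= 14: swap with position 1, array becomes [11, 11, 18, 5, 14]
arr[3]=5 <= 14: swap with position 2, array becomes [11, 11, 5, 18, 14]

Place pivot at position 3: [11, 11, 5, 14, 18]
Pivot position: 3

After partitioning with pivot 14, the array becomes [11, 11, 5, 14, 18]. The pivot is placed at index 3. All elements to the left of the pivot are <= 14, and all elements to the right are > 14.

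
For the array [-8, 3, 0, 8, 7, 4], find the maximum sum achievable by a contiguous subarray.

Using Kadane's algorithm on [-8, 3, 0, 8, 7, 4]:

Scanning through the array:
Position 1 (value 3): max_ending_here = 3, max_so_far = 3
Position 2 (value 0): max_ending_here = 3, max_so_far = 3
Position 3 (value 8): max_ending_here = 11, max_so_far = 11
Position 4 (value 7): max_ending_here = 18, max_so_far = 18
Position 5 (value 4): max_ending_here = 22, max_so_far = 22

Maximum subarray: [3, 0, 8, 7, 4]
Maximum sum: 22

The maximum subarray is [3, 0, 8, 7, 4] with sum 22. This subarray runs from index 1 to index 5.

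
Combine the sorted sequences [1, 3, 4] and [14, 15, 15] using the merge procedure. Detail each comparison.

Merging process:

Compare 1 vs 14: take 1 from left. Merged: [1]
Compare 3 vs 14: take 3 from left. Merged: [1, 3]
Compare 4 vs 14: take 4 from left. Merged: [1, 3, 4]
Append remaining from right: [14, 15, 15]. Merged: [1, 3, 4, 14, 15, 15]

Final merged array: [1, 3, 4, 14, 15, 15]
Total comparisons: 3

The merged array is [1, 3, 4, 14, 15, 15], requiring 3 comparisons. The merge step runs in O(n) time where n is the total number of elements.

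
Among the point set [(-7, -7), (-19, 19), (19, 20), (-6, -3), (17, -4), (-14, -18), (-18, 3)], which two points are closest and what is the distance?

Computing all pairwise distances among 7 points:

d((-7, -7), (-19, 19)) = 28.6356
d((-7, -7), (19, 20)) = 37.4833
d((-7, -7), (-6, -3)) = 4.1231 <-- minimum
d((-7, -7), (17, -4)) = 24.1868
d((-7, -7), (-14, -18)) = 13.0384
d((-7, -7), (-18, 3)) = 14.8661
d((-19, 19), (19, 20)) = 38.0132
d((-19, 19), (-6, -3)) = 25.5539
d((-19, 19), (17, -4)) = 42.72
d((-19, 19), (-14, -18)) = 37.3363
d((-19, 19), (-18, 3)) = 16.0312
d((19, 20), (-6, -3)) = 33.9706
d((19, 20), (17, -4)) = 24.0832
d((19, 20), (-14, -18)) = 50.3289
d((19, 20), (-18, 3)) = 40.7185
d((-6, -3), (17, -4)) = 23.0217
d((-6, -3), (-14, -18)) = 17.0
d((-6, -3), (-18, 3)) = 13.4164
d((17, -4), (-14, -18)) = 34.0147
d((17, -4), (-18, 3)) = 35.6931
d((-14, -18), (-18, 3)) = 21.3776

Closest pair: (-7, -7) and (-6, -3) with distance 4.1231

The closest pair is (-7, -7) and (-6, -3) with Euclidean distance 4.1231. For 7 points, brute-force pairwise comparison is shown above. For large n, the divide-and-conquer algorithm (sort by x, recurse on halves, check the dividing strip) achieves O(n log n).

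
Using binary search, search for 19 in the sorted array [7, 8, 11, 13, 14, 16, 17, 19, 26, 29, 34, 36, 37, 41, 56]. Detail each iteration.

Binary search for 19 in [7, 8, 11, 13, 14, 16, 17, 19, 26, 29, 34, 36, 37, 41, 56]:

lo=0, hi=14, mid=7, arr[mid]=19 -> Found target at index 7!

Binary search finds 19 at index 7 after 1 comparisons. The search repeatedly halves the search space by comparing with the middle element.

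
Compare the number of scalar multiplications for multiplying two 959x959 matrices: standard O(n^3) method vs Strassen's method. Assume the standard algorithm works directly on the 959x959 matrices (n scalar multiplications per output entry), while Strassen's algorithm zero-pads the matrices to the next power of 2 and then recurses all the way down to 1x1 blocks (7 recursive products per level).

Matrix multiplication for 959x959 matrices:

Strassen's algorithm requires power-of-2 dimensions. Pad 959x959 to 1024x1024 (next power of 2).

Standard algorithm: 959^3 = 881974079 multiplications
Strassen's algorithm: 7^(log2(1024)) = 7^10 = 282475249 multiplications
Savings: 881974079 - 282475249 = 599498830 multiplications

Standard: 881974079 multiplications (959^3). Strassen: 282475249 multiplications (7^10, after padding to 1024x1024). Strassen reduces 8 recursive multiplications to 7 at each level.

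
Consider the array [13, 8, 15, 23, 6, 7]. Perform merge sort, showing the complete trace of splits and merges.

Merge sort trace:

Split: [13, 8, 15, 23, 6, 7] -> [13, 8, 15] and [23, 6, 7]
  Split: [13, 8, 15] -> [13] and [8, 15]
    Split: [8, 15] -> [8] and [15]
    Merge: [8] + [15] -> [8, 15]
  Merge: [13] + [8, 15] -> [8, 13, 15]
  Split: [23, 6, 7] -> [23] and [6, 7]
    Split: [6, 7] -> [6] and [7]
    Merge: [6] + [7] -> [6, 7]
  Merge: [23] + [6, 7] -> [6, 7, 23]
Merge: [8, 13, 15] + [6, 7, 23] -> [6, 7, 8, 13, 15, 23]

Final sorted array: [6, 7, 8, 13, 15, 23]

The merge sort proceeds by recursively splitting the array and merging sorted halves.
After all merges, the sorted array is [6, 7, 8, 13, 15, 23].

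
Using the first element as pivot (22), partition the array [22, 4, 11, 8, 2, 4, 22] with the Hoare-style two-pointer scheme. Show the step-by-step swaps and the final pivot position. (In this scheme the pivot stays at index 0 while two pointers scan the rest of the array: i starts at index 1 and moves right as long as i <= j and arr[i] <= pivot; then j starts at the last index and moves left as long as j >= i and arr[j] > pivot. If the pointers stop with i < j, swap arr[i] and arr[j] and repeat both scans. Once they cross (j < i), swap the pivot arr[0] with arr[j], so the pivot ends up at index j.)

Hoare-style two-pointer partition with pivot = 22:

Initial array: [22, 4, 11, 8, 2, 4, 22]

Pointers start at i = 1, j = 6.
i ends at 7, j ends at 6: the pointers have crossed (j < i), so scanning stops.

Swap pivot arr[0] with arr[6] to place pivot at position 6: [22, 4, 11, 8, 2, 4, 22]
Pivot position: 6

After partitioning with pivot 22, the array becomes [22, 4, 11, 8, 2, 4, 22]. The pivot is placed at index 6. All elements to the left of the pivot are <= 22, and all elements to the right are > 22.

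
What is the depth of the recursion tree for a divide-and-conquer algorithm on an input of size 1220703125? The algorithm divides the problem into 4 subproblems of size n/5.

For divide and conquer with division factor 5:

Problem sizes at each level:
Level 0: 1220703125
Level 1: 244140625
Level 2: 48828125
Level 3: 9765625
Level 4: 1953125
Level 5: 390625
Level 6: 78125
Level 7: 15625
Level 8: 3125
Level 9: 625
Level 10: 125
Level 11: 25
Level 12: 5
Level 13: 1

The root is level 0 and the size-1 base case is level 13 (the tree spans levels 0 through 13, i.e. 14 levels counting the root), so the depth is the number of divisions: log_5(1220703125) = 13

The recursion tree depth is log_5(1220703125) = 13. At each level, the problem size is divided by 5, so it takes 13 divisions to reduce to a base case of size 1. The algorithm makes 4 recursive calls at each level.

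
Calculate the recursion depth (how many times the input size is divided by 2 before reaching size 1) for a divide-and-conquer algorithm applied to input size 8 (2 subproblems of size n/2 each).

For divide and conquer with division factor 2:

Problem sizes at each level:
Level 0: 8
Level 1: 4
Level 2: 2
Level 3: 1

The root is level 0 and the size-1 base case is level 3 (the tree spans levels 0 through 3, i.e. 4 levels counting the root), so the depth is the number of divisions: log_2(8) = 3

The recursion tree depth is log_2(8) = 3. At each level, the problem size is divided by 2, so it takes 3 divisions to reduce to a base case of size 1. The algorithm makes 2 recursive calls at each level.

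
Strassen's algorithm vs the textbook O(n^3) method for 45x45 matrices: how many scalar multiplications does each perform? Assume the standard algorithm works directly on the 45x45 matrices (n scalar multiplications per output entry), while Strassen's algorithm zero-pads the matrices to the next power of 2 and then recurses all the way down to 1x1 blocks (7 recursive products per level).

Matrix multiplication for 45x45 matrices:

Strassen's algorithm requires power-of-2 dimensions. Pad 45x45 to 64x64 (next power of 2).

Standard algorithm: 45^3 = 91125 multiplications
Strassen's algorithm: 7^(log2(64)) = 7^6 = 117649 multiplications
Difference: 91125 - 117649 = -26524 (Strassen uses MORE here due to padding overhead — for small or just-over-power-of-2 n, padding can outweigh the per-level savings)

Standard: 91125 multiplications (45^3). Strassen: 117649 multiplications (7^6, after padding to 64x64). Strassen reduces 8 recursive multiplications to 7 at each level.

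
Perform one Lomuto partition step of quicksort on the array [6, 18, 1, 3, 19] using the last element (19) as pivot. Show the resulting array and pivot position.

Lomuto partition with pivot = 19:

Initial array: [6, 18, 1, 3, 19]

arr[0]=6 <= 19: swap with position 0, array becomes [6, 18, 1, 3, 19]
arr[1]=18 <= 19: swap with position 1, array becomes [6, 18, 1, 3, 19]
arr[2]=1 <= 19: swap with position 2, array becomes [6, 18, 1, 3, 19]
arr[3]=3 <= 19: swap with position 3, array becomes [6, 18, 1, 3, 19]

Place pivot at position 4: [6, 18, 1, 3, 19]
Pivot position: 4

After partitioning with pivot 19, the array becomes [6, 18, 1, 3, 19]. The pivot is placed at index 4. All elements to the left of the pivot are <= 19, and all elements to the right are > 19.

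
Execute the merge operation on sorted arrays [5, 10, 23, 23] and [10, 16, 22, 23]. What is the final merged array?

Merging process:

Compare 5 vs 10: take 5 from left. Merged: [5]
Compare 10 vs 10: take 10 from left. Merged: [5, 10]
Compare 23 vs 10: take 10 from right. Merged: [5, 10, 10]
Compare 23 vs 16: take 16 from right. Merged: [5, 10, 10, 16]
Compare 23 vs 22: take 22 from right. Merged: [5, 10, 10, 16, 22]
Compare 23 vs 23: take 23 from left. Merged: [5, 10, 10, 16, 22, 23]
Compare 23 vs 23: take 23 from left. Merged: [5, 10, 10, 16, 22, 23, 23]
Append remaining from right: [23]. Merged: [5, 10, 10, 16, 22, 23, 23, 23]

Final merged array: [5, 10, 10, 16, 22, 23, 23, 23]
Total comparisons: 7

The merged array is [5, 10, 10, 16, 22, 23, 23, 23], requiring 7 comparisons. The merge step runs in O(n) time where n is the total number of elements.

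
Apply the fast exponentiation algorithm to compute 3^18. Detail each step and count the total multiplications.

Computing 3^18 by squaring (build up from 3^1; each line after the first costs one multiplication):

3^1 = 3
3^2 = (3^1)^2 = 3^2 = 9
3^4 = (3^2)^2 = 9^2 = 81
3^8 = (3^4)^2 = 81^2 = 6561
3^9 = 3 * 3^8 = 3 * 6561 = 19683
3^18 = (3^9)^2 = 19683^2 = 387420489

Result: 387420489
Multiplications needed: 5 (5 lines after 3^1)

3^18 = 387420489. Using exponentiation by squaring, this requires 5 multiplications. The key idea: if the exponent is even, square the half-power; if odd, multiply by the base once.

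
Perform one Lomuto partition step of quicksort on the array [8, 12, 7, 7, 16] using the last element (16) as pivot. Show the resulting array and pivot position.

Lomuto partition with pivot = 16:

Initial array: [8, 12, 7, 7, 16]

arr[0]=8 <= 16: swap with position 0, array becomes [8, 12, 7, 7, 16]
arr[1]=12 <= 16: swap with position 1, array becomes [8, 12, 7, 7, 16]
arr[2]=7 <= 16: swap with position 2, array becomes [8, 12, 7, 7, 16]
arr[3]=7 <= 16: swap with position 3, array becomes [8, 12, 7, 7, 16]

Place pivot at position 4: [8, 12, 7, 7, 16]
Pivot position: 4

After partitioning with pivot 16, the array becomes [8, 12, 7, 7, 16]. The pivot is placed at index 4. All elements to the left of the pivot are <= 16, and all elements to the right are > 16.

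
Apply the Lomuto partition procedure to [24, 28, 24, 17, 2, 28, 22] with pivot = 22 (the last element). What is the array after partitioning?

Lomuto partition with pivot = 22:

Initial array: [24, 28, 24, 17, 2, 28, 22]

arr[0]=24 > 22: no swap
arr[1]=28 > 22: no swap
arr[2]=24 > 22: no swap
arr[3]=17 <= 22: swap with position 0, array becomes [17, 28, 24, 24, 2, 28, 22]
arr[4]=2 <= 22: swap with position 1, array becomes [17, 2, 24, 24, 28, 28, 22]
arr[5]=28 > 22: no swap

Place pivot at position 2: [17, 2, 22, 24, 28, 28, 24]
Pivot position: 2

After partitioning with pivot 22, the array becomes [17, 2, 22, 24, 28, 28, 24]. The pivot is placed at index 2. All elements to the left of the pivot are <= 22, and all elements to the right are > 22.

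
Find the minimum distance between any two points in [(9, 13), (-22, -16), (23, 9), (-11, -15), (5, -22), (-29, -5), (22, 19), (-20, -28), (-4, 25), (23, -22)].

Computing all pairwise distances among 10 points:

d((9, 13), (-22, -16)) = 42.45
d((9, 13), (23, 9)) = 14.5602
d((9, 13), (-11, -15)) = 34.4093
d((9, 13), (5, -22)) = 35.2278
d((9, 13), (-29, -5)) = 42.0476
d((9, 13), (22, 19)) = 14.3178
d((9, 13), (-20, -28)) = 50.2195
d((9, 13), (-4, 25)) = 17.6918
d((9, 13), (23, -22)) = 37.6962
d((-22, -16), (23, 9)) = 51.4782
d((-22, -16), (-11, -15)) = 11.0454
d((-22, -16), (5, -22)) = 27.6586
d((-22, -16), (-29, -5)) = 13.0384
d((-22, -16), (22, 19)) = 56.2228
d((-22, -16), (-20, -28)) = 12.1655
d((-22, -16), (-4, 25)) = 44.7772
d((-22, -16), (23, -22)) = 45.3982
d((23, 9), (-11, -15)) = 41.6173
d((23, 9), (5, -22)) = 35.8469
d((23, 9), (-29, -5)) = 53.8516
d((23, 9), (22, 19)) = 10.0499 <-- minimum
d((23, 9), (-20, -28)) = 56.7274
d((23, 9), (-4, 25)) = 31.3847
d((23, 9), (23, -22)) = 31.0
d((-11, -15), (5, -22)) = 17.4642
d((-11, -15), (-29, -5)) = 20.5913
d((-11, -15), (22, 19)) = 47.3814
d((-11, -15), (-20, -28)) = 15.8114
d((-11, -15), (-4, 25)) = 40.6079
d((-11, -15), (23, -22)) = 34.7131
d((5, -22), (-29, -5)) = 38.0132
d((5, -22), (22, 19)) = 44.3847
d((5, -22), (-20, -28)) = 25.7099
d((5, -22), (-4, 25)) = 47.8539
d((5, -22), (23, -22)) = 18.0
d((-29, -5), (22, 19)) = 56.3649
d((-29, -5), (-20, -28)) = 24.6982
d((-29, -5), (-4, 25)) = 39.0512
d((-29, -5), (23, -22)) = 54.7083
d((22, 19), (-20, -28)) = 63.0317
d((22, 19), (-4, 25)) = 26.6833
d((22, 19), (23, -22)) = 41.0122
d((-20, -28), (-4, 25)) = 55.3624
d((-20, -28), (23, -22)) = 43.4166
d((-4, 25), (23, -22)) = 54.2033

Closest pair: (23, 9) and (22, 19) with distance 10.0499

The closest pair is (23, 9) and (22, 19) with Euclidean distance 10.0499. For 10 points, brute-force pairwise comparison is shown above. For large n, the divide-and-conquer algorithm (sort by x, recurse on halves, check the dividing strip) achieves O(n log n).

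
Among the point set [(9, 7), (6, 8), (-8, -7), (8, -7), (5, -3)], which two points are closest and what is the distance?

Computing all pairwise distances among 5 points:

d((9, 7), (6, 8)) = 3.1623 <-- minimum
d((9, 7), (-8, -7)) = 22.0227
d((9, 7), (8, -7)) = 14.0357
d((9, 7), (5, -3)) = 10.7703
d((6, 8), (-8, -7)) = 20.5183
d((6, 8), (8, -7)) = 15.1327
d((6, 8), (5, -3)) = 11.0454
d((-8, -7), (8, -7)) = 16.0
d((-8, -7), (5, -3)) = 13.6015
d((8, -7), (5, -3)) = 5.0

Closest pair: (9, 7) and (6, 8) with distance 3.1623

The closest pair is (9, 7) and (6, 8) with Euclidean distance 3.1623. For 5 points, brute-force pairwise comparison is shown above. For large n, the divide-and-conquer algorithm (sort by x, recurse on halves, check the dividing strip) achieves O(n log n).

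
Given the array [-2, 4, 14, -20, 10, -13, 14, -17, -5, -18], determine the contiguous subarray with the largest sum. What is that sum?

Using Kadane's algorithm on [-2, 4, 14, -20, 10, -13, 14, -17, -5, -18]:

Scanning through the array:
Position 1 (value 4): max_ending_here = 4, max_so_far = 4
Position 2 (value 14): max_ending_here = 18, max_so_far = 18
Position 3 (value -20): max_ending_here = -2, max_so_far = 18
Position 4 (value 10): max_ending_here = 10, max_so_far = 18
Position 5 (value -13): max_ending_here = -3, max_so_far = 18
Position 6 (value 14): max_ending_here = 14, max_so_far = 18
Position 7 (value -17): max_ending_here = -3, max_so_far = 18
Position 8 (value -5): max_ending_here = -5, max_so_far = 18
Position 9 (value -18): max_ending_here = -18, max_so_far = 18

Maximum subarray: [4, 14]
Maximum sum: 18

The maximum subarray is [4, 14] with sum 18. This subarray runs from index 1 to index 2.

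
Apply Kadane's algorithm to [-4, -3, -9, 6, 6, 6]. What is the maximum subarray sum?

Using Kadane's algorithm on [-4, -3, -9, 6, 6, 6]:

Scanning through the array:
Position 1 (value -3): max_ending_here = -3, max_so_far = -3
Position 2 (value -9): max_ending_here = -9, max_so_far = -3
Position 3 (value 6): max_ending_here = 6, max_so_far = 6
Position 4 (value 6): max_ending_here = 12, max_so_far = 12
Position 5 (value 6): max_ending_here = 18, max_so_far = 18

Maximum subarray: [6, 6, 6]
Maximum sum: 18

The maximum subarray is [6, 6, 6] with sum 18. This subarray runs from index 3 to index 5.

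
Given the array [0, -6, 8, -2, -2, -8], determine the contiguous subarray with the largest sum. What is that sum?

Using Kadane's algorithm on [0, -6, 8, -2, -2, -8]:

Scanning through the array:
Position 1 (value -6): max_ending_here = -6, max_so_far = 0
Position 2 (value 8): max_ending_here = 8, max_so_far = 8
Position 3 (value -2): max_ending_here = 6, max_so_far = 8
Position 4 (value -2): max_ending_here = 4, max_so_far = 8
Position 5 (value -8): max_ending_here = -4, max_so_far = 8

Maximum subarray: [8]
Maximum sum: 8

The maximum subarray is [8] with sum 8. This subarray runs from index 2 to index 2.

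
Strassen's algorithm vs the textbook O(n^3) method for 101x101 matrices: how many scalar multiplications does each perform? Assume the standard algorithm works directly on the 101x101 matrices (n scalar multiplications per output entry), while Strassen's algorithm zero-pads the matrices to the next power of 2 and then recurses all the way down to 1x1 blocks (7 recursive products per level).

Matrix multiplication for 101x101 matrices:

Strassen's algorithm requires power-of-2 dimensions. Pad 101x101 to 128x128 (next power of 2).

Standard algorithm: 101^3 = 1030301 multiplications
Strassen's algorithm: 7^(log2(128)) = 7^7 = 823543 multiplications
Savings: 1030301 - 823543 = 206758 multiplications

Standard: 1030301 multiplications (101^3). Strassen: 823543 multiplications (7^7, after padding to 128x128). Strassen reduces 8 recursive multiplications to 7 at each level.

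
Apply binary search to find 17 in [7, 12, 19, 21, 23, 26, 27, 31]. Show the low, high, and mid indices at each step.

Binary search for 17 in [7, 12, 19, 21, 23, 26, 27, 31]:

lo=0, hi=7, mid=3, arr[mid]=21 -> 21 > 17, search left half
lo=0, hi=2, mid=1, arr[mid]=12 -> 12 < 17, search right half
lo=2, hi=2, mid=2, arr[mid]=19 -> 19 > 17, search left half
lo=2 > hi=1, target 17 not found

Binary search determines that 17 is not in the array after 3 comparisons. The search space was exhausted without finding the target.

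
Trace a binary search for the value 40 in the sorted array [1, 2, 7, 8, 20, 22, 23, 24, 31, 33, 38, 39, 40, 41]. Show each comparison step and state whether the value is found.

Binary search for 40 in [1, 2, 7, 8, 20, 22, 23, 24, 31, 33, 38, 39, 40, 41]:

lo=0, hi=13, mid=6, arr[mid]=23 -> 23 < 40, search right half
lo=7, hi=13, mid=10, arr[mid]=38 -> 38 < 40, search right half
lo=11, hi=13, mid=12, arr[mid]=40 -> Found target at index 12!

Binary search finds 40 at index 12 after 3 comparisons. The search repeatedly halves the search space by comparing with the middle element.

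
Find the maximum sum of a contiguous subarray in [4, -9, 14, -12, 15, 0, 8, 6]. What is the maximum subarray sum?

Using Kadane's algorithm on [4, -9, 14, -12, 15, 0, 8, 6]:

Scanning through the array:
Position 1 (value -9): max_ending_here = -5, max_so_far = 4
Position 2 (value 14): max_ending_here = 14, max_so_far = 14
Position 3 (value -12): max_ending_here = 2, max_so_far = 14
Position 4 (value 15): max_ending_here = 17, max_so_far = 17
Position 5 (value 0): max_ending_here = 17, max_so_far = 17
Position 6 (value 8): max_ending_here = 25, max_so_far = 25
Position 7 (value 6): max_ending_here = 31, max_so_far = 31

Maximum subarray: [14, -12, 15, 0, 8, 6]
Maximum sum: 31

The maximum subarray is [14, -12, 15, 0, 8, 6] with sum 31. This subarray runs from index 2 to index 7.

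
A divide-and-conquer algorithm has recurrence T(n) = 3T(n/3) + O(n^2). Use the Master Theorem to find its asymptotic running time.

Master Theorem for T(n) = 3T(n/3) + O(n^2):

a = 3, b = 3, c = 2
log_b(a) = log_3(3) = 1.0000

Case 3: c = 2 > log_3(3) = 1.0000
T(n) = O(n^2) = O(n^2)

For T(n) = 3T(n/3) + O(n^2): log_3(3) = 1.0000. This is Case 3 of the Master Theorem (c > log_b(a), work dominated by root), giving O(n^2).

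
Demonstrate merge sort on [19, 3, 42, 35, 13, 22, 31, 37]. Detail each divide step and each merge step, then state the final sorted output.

Merge sort trace:

Split: [19, 3, 42, 35, 13, 22, 31, 37] -> [19, 3, 42, 35] and [13, 22, 31, 37]
  Split: [19, 3, 42, 35] -> [19, 3] and [42, 35]
    Split: [19, 3] -> [19] and [3]
    Merge: [19] + [3] -> [3, 19]
    Split: [42, 35] -> [42] and [35]
    Merge: [42] + [35] -> [35, 42]
  Merge: [3, 19] + [35, 42] -> [3, 19, 35, 42]
  Split: [13, 22, 31, 37] -> [13, 22] and [31, 37]
    Split: [13, 22] -> [13] and [22]
    Merge: [13] + [22] -> [13, 22]
    Split: [31, 37] -> [31] and [37]
    Merge: [31] + [37] -> [31, 37]
  Merge: [13, 22] + [31, 37] -> [13, 22, 31, 37]
Merge: [3, 19, 35, 42] + [13, 22, 31, 37] -> [3, 13, 19, 22, 31, 35, 37, 42]

Final sorted array: [3, 13, 19, 22, 31, 35, 37, 42]

The merge sort proceeds by recursively splitting the array and merging sorted halves.
After all merges, the sorted array is [3, 13, 19, 22, 31, 35, 37, 42].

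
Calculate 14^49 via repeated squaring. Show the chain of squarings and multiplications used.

Computing 14^49 by squaring (build up from 14^1; each line after the first costs one multiplication):

14^1 = 14
14^2 = (14^1)^2 = 14^2 = 196
14^3 = 14 * 14^2 = 14 * 196 = 2744
14^6 = (14^3)^2 = 2744^2 = 7529536
14^12 = (14^6)^2 = 7529536^2 = 56693912375296
14^24 = (14^12)^2 = 56693912375296^2 = 3214199700417740936751087616
14^48 = (14^24)^2 = 3214199700417740936751087616^2 = 10331079714165495587340637070279506584015829758908563456
14^49 = 14 * 14^48 = 14 * 10331079714165495587340637070279506584015829758908563456 = 144635115998316938222768918983913092176221616624719888384

Result: 144635115998316938222768918983913092176221616624719888384
Multiplications needed: 7 (7 lines after 14^1)

14^49 = 144635115998316938222768918983913092176221616624719888384. Using exponentiation by squaring, this requires 7 multiplications. The key idea: if the exponent is even, square the half-power; if odd, multiply by the base once.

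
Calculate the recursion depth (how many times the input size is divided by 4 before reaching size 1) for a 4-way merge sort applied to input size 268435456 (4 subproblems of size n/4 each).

For divide and conquer with division factor 4:

Problem sizes at each level:
Level 0: 268435456
Level 1: 67108864
Level 2: 16777216
Level 3: 4194304
Level 4: 1048576
Level 5: 262144
Level 6: 65536
Level 7: 16384
Level 8: 4096
Level 9: 1024
Level 10: 256
Level 11: 64
Level 12: 16
Level 13: 4
Level 14: 1

The root is level 0 and the size-1 base case is level 14 (the tree spans levels 0 through 14, i.e. 15 levels counting the root), so the depth is the number of divisions: log_4(268435456) = 14

The recursion tree depth is log_4(268435456) = 14. At each level, the problem size is divided by 4, so it takes 14 divisions to reduce to a base case of size 1. The algorithm makes 4 recursive calls at each level.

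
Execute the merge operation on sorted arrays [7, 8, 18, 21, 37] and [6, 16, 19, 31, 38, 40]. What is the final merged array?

Merging process:

Compare 7 vs 6: take 6 from right. Merged: [6]
Compare 7 vs 16: take 7 from left. Merged: [6, 7]
Compare 8 vs 16: take 8 from left. Merged: [6, 7, 8]
Compare 18 vs 16: take 16 from right. Merged: [6, 7, 8, 16]
Compare 18 vs 19: take 18 from left. Merged: [6, 7, 8, 16, 18]
Compare 21 vs 19: take 19 from right. Merged: [6, 7, 8, 16, 18, 19]
Compare 21 vs 31: take 21 from left. Merged: [6, 7, 8, 16, 18, 19, 21]
Compare 37 vs 31: take 31 from right. Merged: [6, 7, 8, 16, 18, 19, 21, 31]
Compare 37 vs 38: take 37 from left. Merged: [6, 7, 8, 16, 18, 19, 21, 31, 37]
Append remaining from right: [38, 40]. Merged: [6, 7, 8, 16, 18, 19, 21, 31, 37, 38, 40]

Final merged array: [6, 7, 8, 16, 18, 19, 21, 31, 37, 38, 40]
Total comparisons: 9

The merged array is [6, 7, 8, 16, 18, 19, 21, 31, 37, 38, 40], requiring 9 comparisons. The merge step runs in O(n) time where n is the total number of elements.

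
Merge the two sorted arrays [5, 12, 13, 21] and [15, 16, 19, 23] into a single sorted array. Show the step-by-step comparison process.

Merging process:

Compare 5 vs 15: take 5 from left. Merged: [5]
Compare 12 vs 15: take 12 from left. Merged: [5, 12]
Compare 13 vs 15: take 13 from left. Merged: [5, 12, 13]
Compare 21 vs 15: take 15 from right. Merged: [5, 12, 13, 15]
Compare 21 vs 16: take 16 from right. Merged: [5, 12, 13, 15, 16]
Compare 21 vs 19: take 19 from right. Merged: [5, 12, 13, 15, 16, 19]
Compare 21 vs 23: take 21 from left. Merged: [5, 12, 13, 15, 16, 19, 21]
Append remaining from right: [23]. Merged: [5, 12, 13, 15, 16, 19, 21, 23]

Final merged array: [5, 12, 13, 15, 16, 19, 21, 23]
Total comparisons: 7

The merged array is [5, 12, 13, 15, 16, 19, 21, 23], requiring 7 comparisons. The merge step runs in O(n) time where n is the total number of elements.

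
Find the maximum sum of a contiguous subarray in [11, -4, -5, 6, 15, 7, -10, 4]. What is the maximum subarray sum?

Using Kadane's algorithm on [11, -4, -5, 6, 15, 7, -10, 4]:

Scanning through the array:
Position 1 (value -4): max_ending_here = 7, max_so_far = 11
Position 2 (value -5): max_ending_here = 2, max_so_far = 11
Position 3 (value 6): max_ending_here = 8, max_so_far = 11
Position 4 (value 15): max_ending_here = 23, max_so_far = 23
Position 5 (value 7): max_ending_here = 30, max_so_far = 30
Position 6 (value -10): max_ending_here = 20, max_so_far = 30
Position 7 (value 4): max_ending_here = 24, max_so_far = 30

Maximum subarray: [11, -4, -5, 6, 15, 7]
Maximum sum: 30

The maximum subarray is [11, -4, -5, 6, 15, 7] with sum 30. This subarray runs from index 0 to index 5.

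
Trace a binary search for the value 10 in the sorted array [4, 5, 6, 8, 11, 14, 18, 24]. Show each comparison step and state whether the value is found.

Binary search for 10 in [4, 5, 6, 8, 11, 14, 18, 24]:

lo=0, hi=7, mid=3, arr[mid]=8 -> 8 < 10, search right half
lo=4, hi=7, mid=5, arr[mid]=14 -> 14 > 10, search left half
lo=4, hi=4, mid=4, arr[mid]=11 -> 11 > 10, search left half
lo=4 > hi=3, target 10 not found

Binary search determines that 10 is not in the array after 3 comparisons. The search space was exhausted without finding the target.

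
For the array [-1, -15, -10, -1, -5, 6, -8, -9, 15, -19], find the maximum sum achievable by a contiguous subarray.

Using Kadane's algorithm on [-1, -15, -10, -1, -5, 6, -8, -9, 15, -19]:

Scanning through the array:
Position 1 (value -15): max_ending_here = -15, max_so_far = -1
Position 2 (value -10): max_ending_here = -10, max_so_far = -1
Position 3 (value -1): max_ending_here = -1, max_so_far = -1
Position 4 (value -5): max_ending_here = -5, max_so_far = -1
Position 5 (value 6): max_ending_here = 6, max_so_far = 6
Position 6 (value -8): max_ending_here = -2, max_so_far = 6
Position 7 (value -9): max_ending_here = -9, max_so_far = 6
Position 8 (value 15): max_ending_here = 15, max_so_far = 15
Position 9 (value -19): max_ending_here = -4, max_so_far = 15

Maximum subarray: [15]
Maximum sum: 15

The maximum subarray is [15] with sum 15. This subarray runs from index 8 to index 8.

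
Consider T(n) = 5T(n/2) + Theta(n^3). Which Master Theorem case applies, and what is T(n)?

Master Theorem for T(n) = 5T(n/2) + O(n^3):

a = 5, b = 2, c = 3
log_b(a) = log_2(5) = 2.3219

Case 3: c = 3 > log_2(5) = 2.3219
T(n) = O(n^3) = O(n^3)

For T(n) = 5T(n/2) + O(n^3): log_2(5) = 2.3219. This is Case 3 of the Master Theorem (c > log_b(a), work dominated by root), giving O(n^3).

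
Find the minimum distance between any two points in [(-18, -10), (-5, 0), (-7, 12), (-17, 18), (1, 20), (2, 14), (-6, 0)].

Computing all pairwise distances among 7 points:

d((-18, -10), (-5, 0)) = 16.4012
d((-18, -10), (-7, 12)) = 24.5967
d((-18, -10), (-17, 18)) = 28.0179
d((-18, -10), (1, 20)) = 35.5106
d((-18, -10), (2, 14)) = 31.241
d((-18, -10), (-6, 0)) = 15.6205
d((-5, 0), (-7, 12)) = 12.1655
d((-5, 0), (-17, 18)) = 21.6333
d((-5, 0), (1, 20)) = 20.8806
d((-5, 0), (2, 14)) = 15.6525
d((-5, 0), (-6, 0)) = 1.0 <-- minimum
d((-7, 12), (-17, 18)) = 11.6619
d((-7, 12), (1, 20)) = 11.3137
d((-7, 12), (2, 14)) = 9.2195
d((-7, 12), (-6, 0)) = 12.0416
d((-17, 18), (1, 20)) = 18.1108
d((-17, 18), (2, 14)) = 19.4165
d((-17, 18), (-6, 0)) = 21.095
d((1, 20), (2, 14)) = 6.0828
d((1, 20), (-6, 0)) = 21.1896
d((2, 14), (-6, 0)) = 16.1245

Closest pair: (-5, 0) and (-6, 0) with distance 1.0

The closest pair is (-5, 0) and (-6, 0) with Euclidean distance 1.0. For 7 points, brute-force pairwise comparison is shown above. For large n, the divide-and-conquer algorithm (sort by x, recurse on halves, check the dividing strip) achieves O(n log n).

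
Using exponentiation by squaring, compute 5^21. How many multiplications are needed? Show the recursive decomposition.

Computing 5^21 by squaring (build up from 5^1; each line after the first costs one multiplication):

5^1 = 5
5^2 = (5^1)^2 = 5^2 = 25
5^4 = (5^2)^2 = 25^2 = 625
5^5 = 5 * 5^4 = 5 * 625 = 3125
5^10 = (5^5)^2 = 3125^2 = 9765625
5^20 = (5^10)^2 = 9765625^2 = 95367431640625
5^21 = 5 * 5^20 = 5 * 95367431640625 = 476837158203125

Result: 476837158203125
Multiplications needed: 6 (6 lines after 5^1)

5^21 = 476837158203125. Using exponentiation by squaring, this requires 6 multiplications. The key idea: if the exponent is even, square the half-power; if odd, multiply by the base once.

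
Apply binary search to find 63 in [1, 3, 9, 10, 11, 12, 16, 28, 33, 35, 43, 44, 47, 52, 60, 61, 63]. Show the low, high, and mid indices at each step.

Binary search for 63 in [1, 3, 9, 10, 11, 12, 16, 28, 33, 35, 43, 44, 47, 52, 60, 61, 63]:

lo=0, hi=16, mid=8, arr[mid]=33 -> 33 < 63, search right half
lo=9, hi=16, mid=12, arr[mid]=47 -> 47 < 63, search right half
lo=13, hi=16, mid=14, arr[mid]=60 -> 60 < 63, search right half
lo=15, hi=16, mid=15, arr[mid]=61 -> 61 < 63, search right half
lo=16, hi=16, mid=16, arr[mid]=63 -> Found target at index 16!

Binary search finds 63 at index 16 after 5 comparisons. The search repeatedly halves the search space by comparing with the middle element.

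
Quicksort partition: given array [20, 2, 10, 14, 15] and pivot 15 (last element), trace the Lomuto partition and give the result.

Lomuto partition with pivot = 15:

Initial array: [20, 2, 10, 14, 15]

arr[0]=20 > 15: no swap
arr[1]=2 <= 15: swap with position 0, array becomes [2, 20, 10, 14, 15]
arr[2]=10 <= 15: swap with position 1, array becomes [2, 10, 20, 14, 15]
arr[3]=14 <= 15: swap with position 2, array becomes [2, 10, 14, 20, 15]

Place pivot at position 3: [2, 10, 14, 15, 20]
Pivot position: 3

After partitioning with pivot 15, the array becomes [2, 10, 14, 15, 20]. The pivot is placed at index 3. All elements to the left of the pivot are <= 15, and all elements to the right are > 15.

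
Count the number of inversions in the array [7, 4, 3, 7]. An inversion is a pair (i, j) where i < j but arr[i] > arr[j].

Finding inversions in [7, 4, 3, 7]:

(0, 1): arr[0]=7 > arr[1]=4
(0, 2): arr[0]=7 > arr[2]=3
(1, 2): arr[1]=4 > arr[2]=3

Total inversions: 3

The array has 3 inversion(s): (0,1), (0,2), (1,2). Each pair (i,j) satisfies i < j and arr[i] > arr[j].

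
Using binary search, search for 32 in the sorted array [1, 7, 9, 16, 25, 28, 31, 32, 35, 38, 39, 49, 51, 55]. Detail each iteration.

Binary search for 32 in [1, 7, 9, 16, 25, 28, 31, 32, 35, 38, 39, 49, 51, 55]:

lo=0, hi=13, mid=6, arr[mid]=31 -> 31 < 32, search right half
lo=7, hi=13, mid=10, arr[mid]=39 -> 39 > 32, search left half
lo=7, hi=9, mid=8, arr[mid]=35 -> 35 > 32, search left half
lo=7, hi=7, mid=7, arr[mid]=32 -> Found target at index 7!

Binary search finds 32 at index 7 after 4 comparisons. The search repeatedly halves the search space by comparing with the middle element.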